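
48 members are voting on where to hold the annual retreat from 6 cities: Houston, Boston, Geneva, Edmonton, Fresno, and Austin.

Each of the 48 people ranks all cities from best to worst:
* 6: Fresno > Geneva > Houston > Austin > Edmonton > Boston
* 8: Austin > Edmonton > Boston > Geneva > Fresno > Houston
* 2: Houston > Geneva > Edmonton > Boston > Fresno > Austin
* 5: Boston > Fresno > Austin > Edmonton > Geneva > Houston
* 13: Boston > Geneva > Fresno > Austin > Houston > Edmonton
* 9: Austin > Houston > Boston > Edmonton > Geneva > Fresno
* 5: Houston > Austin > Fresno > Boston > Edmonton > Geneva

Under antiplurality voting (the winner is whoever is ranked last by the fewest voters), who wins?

Last-place votes: Houston 13, Boston 6, Geneva 5, Edmonton 13, Fresno 9, Austin 2.

Austin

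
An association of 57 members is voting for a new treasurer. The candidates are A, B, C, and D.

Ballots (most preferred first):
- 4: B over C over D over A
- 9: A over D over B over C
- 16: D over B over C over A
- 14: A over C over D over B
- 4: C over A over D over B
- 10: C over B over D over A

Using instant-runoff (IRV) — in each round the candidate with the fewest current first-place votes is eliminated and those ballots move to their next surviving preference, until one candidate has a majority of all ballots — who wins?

C

Round 1: A 23, B 4, C 14, D 16. B eliminated.
Round 2: A 23, C 18, D 16. D eliminated.
Round 3: A 23, C 34. C has a majority (≥29).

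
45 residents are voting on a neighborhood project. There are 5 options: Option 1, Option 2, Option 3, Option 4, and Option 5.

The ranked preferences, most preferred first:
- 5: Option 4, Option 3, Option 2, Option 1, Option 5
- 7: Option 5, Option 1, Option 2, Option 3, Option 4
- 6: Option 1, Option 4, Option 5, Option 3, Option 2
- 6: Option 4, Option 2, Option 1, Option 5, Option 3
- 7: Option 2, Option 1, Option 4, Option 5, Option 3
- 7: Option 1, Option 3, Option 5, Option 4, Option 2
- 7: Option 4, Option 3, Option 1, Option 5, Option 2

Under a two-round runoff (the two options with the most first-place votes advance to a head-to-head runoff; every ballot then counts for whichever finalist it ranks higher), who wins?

Option 1

Round 1 first-place votes: Option 1 13, Option 2 7, Option 3 0, Option 4 18, Option 5 7. Option 4 and Option 1 advance.
Runoff: Option 4 is ranked above Option 1 on 18 ballots, Option 1 above Option 4 on 27.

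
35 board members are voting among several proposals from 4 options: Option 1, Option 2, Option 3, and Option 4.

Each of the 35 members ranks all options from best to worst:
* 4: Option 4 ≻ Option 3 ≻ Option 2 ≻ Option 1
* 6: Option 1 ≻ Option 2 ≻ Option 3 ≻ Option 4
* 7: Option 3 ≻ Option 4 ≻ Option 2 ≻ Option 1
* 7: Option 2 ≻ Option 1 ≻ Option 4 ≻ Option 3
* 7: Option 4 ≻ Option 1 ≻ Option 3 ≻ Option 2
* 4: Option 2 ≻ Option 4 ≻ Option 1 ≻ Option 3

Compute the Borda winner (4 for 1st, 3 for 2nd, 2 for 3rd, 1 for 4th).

Option 4

Option 1: 4×1 + 6×4 + 7×1 + 7×3 + 7×3 + 4×2 = 85
Option 2: 4×2 + 6×3 + 7×2 + 7×4 + 7×1 + 4×4 = 91
Option 3: 4×3 + 6×2 + 7×4 + 7×1 + 7×2 + 4×1 = 77
Option 4: 4×4 + 6×1 + 7×3 + 7×2 + 7×4 + 4×3 = 97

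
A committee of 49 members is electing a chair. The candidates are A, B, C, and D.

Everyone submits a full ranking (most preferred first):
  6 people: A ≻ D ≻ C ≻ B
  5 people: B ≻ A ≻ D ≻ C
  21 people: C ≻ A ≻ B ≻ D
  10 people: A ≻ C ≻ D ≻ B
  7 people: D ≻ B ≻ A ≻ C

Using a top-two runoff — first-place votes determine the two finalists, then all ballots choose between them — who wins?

A

Round 1 first-place votes: A 16, B 5, C 21, D 7. C and A advance.
Runoff: C is ranked above A on 21 ballots, A above C on 28.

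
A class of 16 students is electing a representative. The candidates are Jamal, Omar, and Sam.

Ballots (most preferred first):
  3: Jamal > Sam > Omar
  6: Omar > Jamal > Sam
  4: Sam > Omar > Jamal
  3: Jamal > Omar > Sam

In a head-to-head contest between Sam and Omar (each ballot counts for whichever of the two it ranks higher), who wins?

Omar

Sam is ranked above Omar on 7 ballots; Omar above Sam on 9.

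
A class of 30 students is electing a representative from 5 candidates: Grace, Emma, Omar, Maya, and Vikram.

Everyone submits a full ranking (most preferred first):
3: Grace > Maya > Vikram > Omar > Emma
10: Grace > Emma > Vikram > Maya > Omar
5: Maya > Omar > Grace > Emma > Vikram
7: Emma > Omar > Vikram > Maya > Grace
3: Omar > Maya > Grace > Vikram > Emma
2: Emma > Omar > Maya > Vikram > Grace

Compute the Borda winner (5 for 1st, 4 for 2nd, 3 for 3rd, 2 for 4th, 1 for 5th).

Emma

Grace: 3×5 + 10×5 + 5×3 + 7×1 + 3×3 + 2×1 = 98
Emma: 3×1 + 10×4 + 5×2 + 7×5 + 3×1 + 2×5 = 101
Omar: 3×2 + 10×1 + 5×4 + 7×4 + 3×5 + 2×4 = 87
Maya: 3×4 + 10×2 + 5×5 + 7×2 + 3×4 + 2×3 = 89
Vikram: 3×3 + 10×3 + 5×1 + 7×3 + 3×2 + 2×2 = 75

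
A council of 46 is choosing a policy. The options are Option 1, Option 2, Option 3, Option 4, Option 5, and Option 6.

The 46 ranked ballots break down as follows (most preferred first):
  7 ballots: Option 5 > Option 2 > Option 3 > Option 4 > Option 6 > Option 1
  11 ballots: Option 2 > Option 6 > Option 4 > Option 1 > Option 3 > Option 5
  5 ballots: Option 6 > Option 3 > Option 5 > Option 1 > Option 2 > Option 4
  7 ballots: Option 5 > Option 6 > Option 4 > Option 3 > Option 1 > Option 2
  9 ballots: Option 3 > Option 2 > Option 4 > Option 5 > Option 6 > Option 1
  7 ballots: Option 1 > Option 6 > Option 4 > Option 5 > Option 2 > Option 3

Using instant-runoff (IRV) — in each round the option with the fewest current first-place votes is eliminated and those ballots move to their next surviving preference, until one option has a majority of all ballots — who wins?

Option 3

Round 1: Option 1 7, Option 2 11, Option 3 9, Option 4 0, Option 5 14, Option 6 5. Option 4 eliminated.
Round 2: Option 1 7, Option 2 11, Option 3 9, Option 5 14, Option 6 5. Option 6 eliminated.
Round 3: Option 1 7, Option 2 11, Option 3 14, Option 5 14. Option 1 eliminated.
Round 4: Option 2 11, Option 3 14, Option 5 21. Option 2 eliminated.
Round 5: Option 3 25, Option 5 21. Option 3 has a majority (≥24).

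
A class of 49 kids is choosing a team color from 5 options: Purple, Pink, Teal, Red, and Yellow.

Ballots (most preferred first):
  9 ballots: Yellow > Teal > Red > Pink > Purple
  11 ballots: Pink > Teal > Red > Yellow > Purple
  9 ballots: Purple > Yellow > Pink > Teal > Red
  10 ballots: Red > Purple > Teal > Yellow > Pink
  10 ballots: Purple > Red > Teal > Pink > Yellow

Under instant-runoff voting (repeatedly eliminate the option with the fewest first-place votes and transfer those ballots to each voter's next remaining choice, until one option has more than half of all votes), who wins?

Round 1: Purple 19, Pink 11, Teal 0, Red 10, Yellow 9. Teal eliminated.
Round 2: Purple 19, Pink 11, Red 10, Yellow 9. Yellow eliminated.
Round 3: Purple 19, Pink 11, Red 19. Pink eliminated.
Round 4: Purple 19, Red 30. Red has a majority (≥25).

Red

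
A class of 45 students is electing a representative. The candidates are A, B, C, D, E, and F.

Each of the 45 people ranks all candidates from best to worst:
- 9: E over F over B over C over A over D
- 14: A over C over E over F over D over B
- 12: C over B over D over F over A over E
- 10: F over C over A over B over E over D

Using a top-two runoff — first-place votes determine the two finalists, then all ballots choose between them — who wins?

Round 1 first-place votes: A 14, B 0, C 12, D 0, E 9, F 10. A and C advance.
Runoff: A is ranked above C on 14 ballots, C above A on 31.

C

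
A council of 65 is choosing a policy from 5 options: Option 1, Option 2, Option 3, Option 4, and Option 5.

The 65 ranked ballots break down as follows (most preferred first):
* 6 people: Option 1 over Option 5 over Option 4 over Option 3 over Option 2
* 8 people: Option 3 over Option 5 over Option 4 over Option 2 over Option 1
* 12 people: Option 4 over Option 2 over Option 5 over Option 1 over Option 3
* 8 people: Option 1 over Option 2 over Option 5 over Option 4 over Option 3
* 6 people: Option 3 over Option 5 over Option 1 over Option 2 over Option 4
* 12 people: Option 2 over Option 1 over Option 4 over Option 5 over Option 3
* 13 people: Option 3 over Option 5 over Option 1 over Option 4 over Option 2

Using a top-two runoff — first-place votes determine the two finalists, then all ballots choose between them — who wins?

Round 1 first-place votes: Option 1 14, Option 2 12, Option 3 27, Option 4 12, Option 5 0. Option 3 and Option 1 advance.
Runoff: Option 3 is ranked above Option 1 on 27 ballots, Option 1 above Option 3 on 38.

Option 1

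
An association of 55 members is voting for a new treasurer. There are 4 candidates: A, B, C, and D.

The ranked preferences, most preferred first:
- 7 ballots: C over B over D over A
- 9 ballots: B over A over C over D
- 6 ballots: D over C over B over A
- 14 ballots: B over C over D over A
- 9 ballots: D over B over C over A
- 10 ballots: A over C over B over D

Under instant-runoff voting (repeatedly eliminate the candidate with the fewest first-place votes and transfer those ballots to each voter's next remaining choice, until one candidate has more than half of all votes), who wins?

Round 1: A 10, B 23, C 7, D 15. C eliminated.
Round 2: A 10, B 30, D 15. B has a majority (≥28).

B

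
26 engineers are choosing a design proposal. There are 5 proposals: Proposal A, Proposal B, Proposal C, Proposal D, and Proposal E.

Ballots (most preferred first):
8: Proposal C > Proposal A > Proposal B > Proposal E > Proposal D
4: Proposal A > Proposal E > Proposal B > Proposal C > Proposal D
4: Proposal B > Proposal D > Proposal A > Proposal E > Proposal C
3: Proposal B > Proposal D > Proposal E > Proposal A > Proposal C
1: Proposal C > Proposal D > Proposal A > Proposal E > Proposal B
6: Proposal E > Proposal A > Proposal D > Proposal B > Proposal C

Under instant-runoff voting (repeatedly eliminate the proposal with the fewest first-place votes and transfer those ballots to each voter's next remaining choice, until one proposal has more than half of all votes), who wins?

Proposal E

Round 1: Proposal A 4, Proposal B 7, Proposal C 9, Proposal D 0, Proposal E 6. Proposal D eliminated.
Round 2: Proposal A 4, Proposal B 7, Proposal C 9, Proposal E 6. Proposal A eliminated.
Round 3: Proposal B 7, Proposal C 9, Proposal E 10. Proposal B eliminated.
Round 4: Proposal C 9, Proposal E 17. Proposal E has a majority (≥14).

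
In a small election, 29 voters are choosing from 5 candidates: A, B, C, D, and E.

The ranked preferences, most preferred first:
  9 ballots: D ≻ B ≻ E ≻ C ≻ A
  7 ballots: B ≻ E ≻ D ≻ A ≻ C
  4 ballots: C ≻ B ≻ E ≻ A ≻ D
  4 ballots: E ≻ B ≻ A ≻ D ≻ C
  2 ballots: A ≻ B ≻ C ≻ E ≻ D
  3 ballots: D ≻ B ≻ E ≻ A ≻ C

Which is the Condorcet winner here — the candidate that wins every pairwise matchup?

B vs A: 27–2
B vs C: 25–4
B vs D: 17–12
B vs E: 25–4
B beats every other candidate.

B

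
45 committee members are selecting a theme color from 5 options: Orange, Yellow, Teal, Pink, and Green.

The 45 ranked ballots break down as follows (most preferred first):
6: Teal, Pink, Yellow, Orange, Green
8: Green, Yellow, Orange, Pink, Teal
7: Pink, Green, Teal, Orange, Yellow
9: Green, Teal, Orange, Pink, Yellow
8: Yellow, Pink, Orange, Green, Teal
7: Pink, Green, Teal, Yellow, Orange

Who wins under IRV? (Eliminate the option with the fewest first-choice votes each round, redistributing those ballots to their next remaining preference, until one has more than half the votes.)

Round 1: Orange 0, Yellow 8, Teal 6, Pink 14, Green 17. Orange eliminated.
Round 2: Yellow 8, Teal 6, Pink 14, Green 17. Teal eliminated.
Round 3: Yellow 8, Pink 20, Green 17. Yellow eliminated.
Round 4: Pink 28, Green 17. Pink has a majority (≥23).

Pink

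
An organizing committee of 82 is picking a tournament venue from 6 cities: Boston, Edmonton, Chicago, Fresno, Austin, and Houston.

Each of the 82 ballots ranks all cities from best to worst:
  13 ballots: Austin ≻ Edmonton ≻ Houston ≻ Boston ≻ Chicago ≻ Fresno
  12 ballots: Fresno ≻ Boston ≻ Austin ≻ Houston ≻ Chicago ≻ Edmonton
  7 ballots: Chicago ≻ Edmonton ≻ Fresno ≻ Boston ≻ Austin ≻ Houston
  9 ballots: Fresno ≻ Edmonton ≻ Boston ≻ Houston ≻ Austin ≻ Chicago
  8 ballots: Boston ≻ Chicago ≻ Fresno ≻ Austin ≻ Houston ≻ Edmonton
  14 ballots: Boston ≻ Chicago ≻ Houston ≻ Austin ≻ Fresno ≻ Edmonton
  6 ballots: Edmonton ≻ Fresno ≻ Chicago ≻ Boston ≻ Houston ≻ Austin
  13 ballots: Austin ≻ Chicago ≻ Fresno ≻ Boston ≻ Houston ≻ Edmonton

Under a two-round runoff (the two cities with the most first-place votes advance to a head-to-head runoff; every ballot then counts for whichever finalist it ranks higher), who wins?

Round 1 first-place votes: Boston 22, Edmonton 6, Chicago 7, Fresno 21, Austin 26, Houston 0. Austin and Boston advance.
Runoff: Austin is ranked above Boston on 26 ballots, Boston above Austin on 56.

Boston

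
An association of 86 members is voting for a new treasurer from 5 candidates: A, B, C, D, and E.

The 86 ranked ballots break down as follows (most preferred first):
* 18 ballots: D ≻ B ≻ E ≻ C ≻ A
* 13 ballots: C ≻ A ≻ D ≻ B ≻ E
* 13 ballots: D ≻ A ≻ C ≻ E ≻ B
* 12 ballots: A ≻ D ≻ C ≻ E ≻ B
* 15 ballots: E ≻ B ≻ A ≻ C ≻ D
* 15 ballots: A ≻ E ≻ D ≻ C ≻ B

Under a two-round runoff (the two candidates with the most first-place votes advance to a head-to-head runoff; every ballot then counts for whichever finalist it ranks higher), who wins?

A

Round 1 first-place votes: A 27, B 0, C 13, D 31, E 15. D and A advance.
Runoff: D is ranked above A on 31 ballots, A above D on 55.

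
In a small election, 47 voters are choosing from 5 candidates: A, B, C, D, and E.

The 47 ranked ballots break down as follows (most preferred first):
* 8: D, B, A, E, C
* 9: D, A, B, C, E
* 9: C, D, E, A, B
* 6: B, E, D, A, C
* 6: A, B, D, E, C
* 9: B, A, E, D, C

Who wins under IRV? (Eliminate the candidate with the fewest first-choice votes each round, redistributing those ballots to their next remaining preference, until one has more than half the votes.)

Round 1: A 6, B 15, C 9, D 17, E 0. E eliminated.
Round 2: A 6, B 15, C 9, D 17. A eliminated.
Round 3: B 21, C 9, D 17. C eliminated.
Round 4: B 21, D 26. D has a majority (≥24).

D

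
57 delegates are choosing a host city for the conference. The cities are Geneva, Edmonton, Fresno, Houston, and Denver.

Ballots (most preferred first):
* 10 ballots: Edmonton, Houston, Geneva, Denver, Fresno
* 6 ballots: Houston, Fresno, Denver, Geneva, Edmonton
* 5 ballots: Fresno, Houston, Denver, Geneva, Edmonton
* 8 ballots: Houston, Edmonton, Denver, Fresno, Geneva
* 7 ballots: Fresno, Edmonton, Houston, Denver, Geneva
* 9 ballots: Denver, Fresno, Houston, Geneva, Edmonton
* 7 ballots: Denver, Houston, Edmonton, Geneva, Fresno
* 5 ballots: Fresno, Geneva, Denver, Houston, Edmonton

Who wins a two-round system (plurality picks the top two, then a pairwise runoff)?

Denver

Round 1 first-place votes: Geneva 0, Edmonton 10, Fresno 17, Houston 14, Denver 16. Fresno and Denver advance.
Runoff: Fresno is ranked above Denver on 23 ballots, Denver above Fresno on 34.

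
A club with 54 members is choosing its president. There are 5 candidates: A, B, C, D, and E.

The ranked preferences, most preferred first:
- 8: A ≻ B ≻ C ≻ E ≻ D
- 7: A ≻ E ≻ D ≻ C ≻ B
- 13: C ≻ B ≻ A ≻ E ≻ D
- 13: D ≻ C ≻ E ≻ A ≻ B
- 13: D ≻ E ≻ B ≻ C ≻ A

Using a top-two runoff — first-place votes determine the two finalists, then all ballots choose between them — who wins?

Round 1 first-place votes: A 15, B 0, C 13, D 26, E 0. D and A advance.
Runoff: D is ranked above A on 26 ballots, A above D on 28.

A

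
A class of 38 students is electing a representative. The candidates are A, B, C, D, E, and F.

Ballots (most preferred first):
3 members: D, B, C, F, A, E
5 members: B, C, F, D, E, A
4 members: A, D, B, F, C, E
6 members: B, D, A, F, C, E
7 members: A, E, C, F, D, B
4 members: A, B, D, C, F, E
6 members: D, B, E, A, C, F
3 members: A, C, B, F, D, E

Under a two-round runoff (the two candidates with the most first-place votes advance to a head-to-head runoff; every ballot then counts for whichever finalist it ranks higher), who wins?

B

Round 1 first-place votes: A 18, B 11, C 0, D 9, E 0, F 0. A and B advance.
Runoff: A is ranked above B on 18 ballots, B above A on 20.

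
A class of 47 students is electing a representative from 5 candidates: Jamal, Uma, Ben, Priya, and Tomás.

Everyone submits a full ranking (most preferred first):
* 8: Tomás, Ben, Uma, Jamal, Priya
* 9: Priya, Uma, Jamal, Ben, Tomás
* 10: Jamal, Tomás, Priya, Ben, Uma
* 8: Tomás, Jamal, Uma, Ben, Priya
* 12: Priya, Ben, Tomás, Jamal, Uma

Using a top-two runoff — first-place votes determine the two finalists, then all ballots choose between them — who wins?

Round 1 first-place votes: Jamal 10, Uma 0, Ben 0, Priya 21, Tomás 16. Priya and Tomás advance.
Runoff: Priya is ranked above Tomás on 21 ballots, Tomás above Priya on 26.

Tomás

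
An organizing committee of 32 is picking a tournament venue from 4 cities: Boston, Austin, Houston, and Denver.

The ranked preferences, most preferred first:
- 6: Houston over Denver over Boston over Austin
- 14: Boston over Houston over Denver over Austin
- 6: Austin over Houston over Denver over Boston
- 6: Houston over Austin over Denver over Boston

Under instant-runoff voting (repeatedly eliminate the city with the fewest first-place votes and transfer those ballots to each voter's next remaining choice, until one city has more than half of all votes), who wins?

Houston

Round 1: Boston 14, Austin 6, Houston 12, Denver 0. Denver eliminated.
Round 2: Boston 14, Austin 6, Houston 12. Austin eliminated.
Round 3: Boston 14, Houston 18. Houston has a majority (≥17).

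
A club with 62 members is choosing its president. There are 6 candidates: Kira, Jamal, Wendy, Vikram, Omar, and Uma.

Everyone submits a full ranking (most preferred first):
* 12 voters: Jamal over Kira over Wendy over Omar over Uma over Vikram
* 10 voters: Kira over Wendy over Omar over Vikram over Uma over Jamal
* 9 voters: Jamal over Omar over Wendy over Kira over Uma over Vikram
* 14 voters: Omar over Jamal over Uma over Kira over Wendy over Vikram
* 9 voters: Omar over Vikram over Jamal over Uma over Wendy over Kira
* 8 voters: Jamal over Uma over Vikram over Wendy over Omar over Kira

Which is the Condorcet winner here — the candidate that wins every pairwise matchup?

Omar vs Kira: 40–22
Omar vs Jamal: 33–29
Omar vs Wendy: 32–30
Omar vs Vikram: 54–8
Omar vs Uma: 54–8
Omar beats every other candidate.

Omar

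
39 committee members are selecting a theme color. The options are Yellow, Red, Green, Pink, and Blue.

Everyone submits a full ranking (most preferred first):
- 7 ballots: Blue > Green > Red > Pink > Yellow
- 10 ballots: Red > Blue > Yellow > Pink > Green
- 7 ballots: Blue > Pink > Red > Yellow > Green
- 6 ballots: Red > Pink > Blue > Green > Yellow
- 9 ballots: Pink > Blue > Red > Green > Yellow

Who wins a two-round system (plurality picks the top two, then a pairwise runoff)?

Blue

Round 1 first-place votes: Yellow 0, Red 16, Green 0, Pink 9, Blue 14. Red and Blue advance.
Runoff: Red is ranked above Blue on 16 ballots, Blue above Red on 23.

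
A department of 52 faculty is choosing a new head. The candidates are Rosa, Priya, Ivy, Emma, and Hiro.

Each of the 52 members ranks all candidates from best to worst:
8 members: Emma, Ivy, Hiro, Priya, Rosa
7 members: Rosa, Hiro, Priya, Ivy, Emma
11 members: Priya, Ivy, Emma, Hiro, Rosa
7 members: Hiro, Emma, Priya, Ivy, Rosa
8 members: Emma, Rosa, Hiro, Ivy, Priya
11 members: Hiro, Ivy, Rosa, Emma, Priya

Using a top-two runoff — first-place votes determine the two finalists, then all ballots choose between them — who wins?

Round 1 first-place votes: Rosa 7, Priya 11, Ivy 0, Emma 16, Hiro 18. Hiro and Emma advance.
Runoff: Hiro is ranked above Emma on 25 ballots, Emma above Hiro on 27.

Emma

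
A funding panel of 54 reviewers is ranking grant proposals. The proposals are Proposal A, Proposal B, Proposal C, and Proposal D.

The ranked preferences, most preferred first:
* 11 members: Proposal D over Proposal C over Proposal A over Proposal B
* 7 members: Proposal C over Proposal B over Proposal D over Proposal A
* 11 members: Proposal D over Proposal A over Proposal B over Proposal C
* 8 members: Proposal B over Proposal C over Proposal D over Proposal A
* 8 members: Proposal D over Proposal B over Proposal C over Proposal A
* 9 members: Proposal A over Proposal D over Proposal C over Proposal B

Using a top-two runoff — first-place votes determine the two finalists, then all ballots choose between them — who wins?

Proposal D

Round 1 first-place votes: Proposal A 9, Proposal B 8, Proposal C 7, Proposal D 30. Proposal D and Proposal A advance.
Runoff: Proposal D is ranked above Proposal A on 45 ballots, Proposal A above Proposal D on 9.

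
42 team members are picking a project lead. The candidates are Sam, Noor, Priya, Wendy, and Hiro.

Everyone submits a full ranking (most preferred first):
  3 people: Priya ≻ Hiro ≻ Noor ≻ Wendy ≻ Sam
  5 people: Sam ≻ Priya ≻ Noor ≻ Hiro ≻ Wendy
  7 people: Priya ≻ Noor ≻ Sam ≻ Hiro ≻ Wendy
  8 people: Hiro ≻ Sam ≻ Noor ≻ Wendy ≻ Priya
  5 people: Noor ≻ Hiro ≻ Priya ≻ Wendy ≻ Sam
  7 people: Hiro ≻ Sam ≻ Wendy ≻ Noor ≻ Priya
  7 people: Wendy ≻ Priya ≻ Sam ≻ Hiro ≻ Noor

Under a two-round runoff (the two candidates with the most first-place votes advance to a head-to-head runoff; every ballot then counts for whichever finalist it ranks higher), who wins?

Priya

Round 1 first-place votes: Sam 5, Noor 5, Priya 10, Wendy 7, Hiro 15. Hiro and Priya advance.
Runoff: Hiro is ranked above Priya on 20 ballots, Priya above Hiro on 22.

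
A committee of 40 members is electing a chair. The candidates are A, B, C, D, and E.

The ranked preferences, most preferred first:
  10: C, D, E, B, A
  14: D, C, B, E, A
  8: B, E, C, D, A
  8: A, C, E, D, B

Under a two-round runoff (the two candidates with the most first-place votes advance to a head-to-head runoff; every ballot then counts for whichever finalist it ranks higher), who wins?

Round 1 first-place votes: A 8, B 8, C 10, D 14, E 0. D and C advance.
Runoff: D is ranked above C on 14 ballots, C above D on 26.

C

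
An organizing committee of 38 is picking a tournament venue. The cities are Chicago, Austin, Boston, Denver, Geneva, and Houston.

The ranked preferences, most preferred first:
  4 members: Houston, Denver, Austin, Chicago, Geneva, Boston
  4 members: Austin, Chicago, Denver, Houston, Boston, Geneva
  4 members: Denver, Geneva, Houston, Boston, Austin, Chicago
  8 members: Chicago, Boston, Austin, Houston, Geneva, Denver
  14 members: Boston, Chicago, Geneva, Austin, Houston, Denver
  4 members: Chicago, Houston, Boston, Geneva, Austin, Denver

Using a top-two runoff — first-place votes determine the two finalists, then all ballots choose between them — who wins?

Chicago

Round 1 first-place votes: Chicago 12, Austin 4, Boston 14, Denver 4, Geneva 0, Houston 4. Boston and Chicago advance.
Runoff: Boston is ranked above Chicago on 18 ballots, Chicago above Boston on 20.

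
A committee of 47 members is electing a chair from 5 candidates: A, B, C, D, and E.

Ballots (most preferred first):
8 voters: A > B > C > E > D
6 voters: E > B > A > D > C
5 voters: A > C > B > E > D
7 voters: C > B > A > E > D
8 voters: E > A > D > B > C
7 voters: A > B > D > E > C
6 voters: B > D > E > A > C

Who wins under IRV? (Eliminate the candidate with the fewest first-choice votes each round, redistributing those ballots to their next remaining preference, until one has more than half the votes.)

Round 1: A 20, B 6, C 7, D 0, E 14. D eliminated.
Round 2: A 20, B 6, C 7, E 14. B eliminated.
Round 3: A 20, C 7, E 20. C eliminated.
Round 4: A 27, E 20. A has a majority (≥24).

A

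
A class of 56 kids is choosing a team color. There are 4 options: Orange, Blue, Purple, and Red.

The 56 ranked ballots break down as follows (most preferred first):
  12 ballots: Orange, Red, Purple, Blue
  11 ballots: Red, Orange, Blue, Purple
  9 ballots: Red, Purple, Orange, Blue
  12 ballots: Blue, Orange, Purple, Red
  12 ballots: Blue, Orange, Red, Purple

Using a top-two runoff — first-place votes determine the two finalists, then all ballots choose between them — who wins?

Red

Round 1 first-place votes: Orange 12, Blue 24, Purple 0, Red 20. Blue and Red advance.
Runoff: Blue is ranked above Red on 24 ballots, Red above Blue on 32.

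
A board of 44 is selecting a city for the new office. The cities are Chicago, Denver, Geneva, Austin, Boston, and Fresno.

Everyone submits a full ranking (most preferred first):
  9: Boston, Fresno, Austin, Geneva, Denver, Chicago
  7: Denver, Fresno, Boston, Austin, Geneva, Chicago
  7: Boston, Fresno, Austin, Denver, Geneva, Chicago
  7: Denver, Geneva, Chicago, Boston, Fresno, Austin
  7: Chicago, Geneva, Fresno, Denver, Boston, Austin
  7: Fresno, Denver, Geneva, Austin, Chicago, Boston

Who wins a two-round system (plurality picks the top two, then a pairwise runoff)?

Round 1 first-place votes: Chicago 7, Denver 14, Geneva 0, Austin 0, Boston 16, Fresno 7. Boston and Denver advance.
Runoff: Boston is ranked above Denver on 16 ballots, Denver above Boston on 28.

Denver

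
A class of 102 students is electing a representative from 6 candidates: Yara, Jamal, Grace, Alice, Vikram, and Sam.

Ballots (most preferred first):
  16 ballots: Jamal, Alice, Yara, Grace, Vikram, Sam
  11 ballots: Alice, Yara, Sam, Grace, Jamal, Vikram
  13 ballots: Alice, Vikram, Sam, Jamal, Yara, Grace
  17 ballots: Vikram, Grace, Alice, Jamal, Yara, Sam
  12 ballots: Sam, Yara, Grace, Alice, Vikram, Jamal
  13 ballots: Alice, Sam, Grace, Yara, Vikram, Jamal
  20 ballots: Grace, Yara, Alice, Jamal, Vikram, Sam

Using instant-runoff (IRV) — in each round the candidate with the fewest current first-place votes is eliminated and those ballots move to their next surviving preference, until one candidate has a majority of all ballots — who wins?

Alice

Round 1: Yara 0, Jamal 16, Grace 20, Alice 37, Vikram 17, Sam 12. Yara eliminated.
Round 2: Jamal 16, Grace 20, Alice 37, Vikram 17, Sam 12. Sam eliminated.
Round 3: Jamal 16, Grace 32, Alice 37, Vikram 17. Jamal eliminated.
Round 4: Grace 32, Alice 53, Vikram 17. Alice has a majority (≥52).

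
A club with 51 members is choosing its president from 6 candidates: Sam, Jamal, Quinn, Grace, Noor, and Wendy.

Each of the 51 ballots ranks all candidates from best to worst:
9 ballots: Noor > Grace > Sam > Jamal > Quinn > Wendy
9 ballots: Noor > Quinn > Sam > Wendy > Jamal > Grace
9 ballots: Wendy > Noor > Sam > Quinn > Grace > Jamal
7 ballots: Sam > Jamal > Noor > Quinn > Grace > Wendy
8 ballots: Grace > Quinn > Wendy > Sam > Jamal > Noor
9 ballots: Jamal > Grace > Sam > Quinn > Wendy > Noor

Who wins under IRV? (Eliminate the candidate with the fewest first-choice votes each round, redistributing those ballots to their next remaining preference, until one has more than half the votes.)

Wendy

Round 1: Sam 7, Jamal 9, Quinn 0, Grace 8, Noor 18, Wendy 9. Quinn eliminated.
Round 2: Sam 7, Jamal 9, Grace 8, Noor 18, Wendy 9. Sam eliminated.
Round 3: Jamal 16, Grace 8, Noor 18, Wendy 9. Grace eliminated.
Round 4: Jamal 16, Noor 18, Wendy 17. Jamal eliminated.
Round 5: Noor 25, Wendy 26. Wendy has a majority (≥26).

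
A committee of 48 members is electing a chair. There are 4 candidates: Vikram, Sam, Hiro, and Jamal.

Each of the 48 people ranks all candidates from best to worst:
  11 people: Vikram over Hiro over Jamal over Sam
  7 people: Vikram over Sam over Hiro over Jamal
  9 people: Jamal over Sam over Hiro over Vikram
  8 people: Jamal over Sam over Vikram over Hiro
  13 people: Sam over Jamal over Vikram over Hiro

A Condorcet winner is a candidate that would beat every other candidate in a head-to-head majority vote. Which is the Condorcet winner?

Jamal

Jamal vs Vikram: 30–18
Jamal vs Sam: 28–20
Jamal vs Hiro: 30–18
Jamal beats every other candidate.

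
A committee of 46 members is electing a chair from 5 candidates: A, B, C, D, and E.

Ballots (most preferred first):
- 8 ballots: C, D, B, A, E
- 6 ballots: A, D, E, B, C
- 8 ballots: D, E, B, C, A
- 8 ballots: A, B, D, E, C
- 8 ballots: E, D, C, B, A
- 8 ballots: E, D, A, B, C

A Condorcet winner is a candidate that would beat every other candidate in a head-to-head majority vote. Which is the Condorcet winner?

D

D vs A: 32–14
D vs B: 38–8
D vs C: 38–8
D vs E: 30–16
D beats every other candidate.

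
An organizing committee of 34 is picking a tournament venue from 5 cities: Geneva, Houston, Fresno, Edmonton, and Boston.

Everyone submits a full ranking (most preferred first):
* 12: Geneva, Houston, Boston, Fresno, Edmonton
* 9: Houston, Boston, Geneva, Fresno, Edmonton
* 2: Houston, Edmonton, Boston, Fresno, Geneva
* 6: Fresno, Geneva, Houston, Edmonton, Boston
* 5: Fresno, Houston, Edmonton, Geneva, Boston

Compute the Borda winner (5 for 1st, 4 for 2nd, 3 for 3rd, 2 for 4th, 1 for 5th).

Geneva: 12×5 + 9×3 + 2×1 + 6×4 + 5×2 = 123
Houston: 12×4 + 9×5 + 2×5 + 6×3 + 5×4 = 141
Fresno: 12×2 + 9×2 + 2×2 + 6×5 + 5×5 = 101
Edmonton: 12×1 + 9×1 + 2×4 + 6×2 + 5×3 = 56
Boston: 12×3 + 9×4 + 2×3 + 6×1 + 5×1 = 89

Houston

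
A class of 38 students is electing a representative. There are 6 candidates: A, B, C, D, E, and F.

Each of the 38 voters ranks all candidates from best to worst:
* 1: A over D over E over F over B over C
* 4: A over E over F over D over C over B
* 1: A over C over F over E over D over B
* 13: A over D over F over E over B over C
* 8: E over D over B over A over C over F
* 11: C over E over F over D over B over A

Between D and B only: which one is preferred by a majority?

D

D is ranked above B on 38 ballots; B above D on 0.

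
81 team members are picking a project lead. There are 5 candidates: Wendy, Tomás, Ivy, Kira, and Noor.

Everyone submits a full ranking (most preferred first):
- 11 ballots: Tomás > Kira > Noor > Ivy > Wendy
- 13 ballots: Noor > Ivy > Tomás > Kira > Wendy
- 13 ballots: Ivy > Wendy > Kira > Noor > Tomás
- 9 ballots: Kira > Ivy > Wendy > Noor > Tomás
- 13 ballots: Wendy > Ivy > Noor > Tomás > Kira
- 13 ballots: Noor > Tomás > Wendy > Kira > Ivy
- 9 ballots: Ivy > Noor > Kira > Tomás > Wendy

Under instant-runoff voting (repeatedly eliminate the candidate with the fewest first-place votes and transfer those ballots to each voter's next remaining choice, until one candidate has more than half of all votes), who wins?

Round 1: Wendy 13, Tomás 11, Ivy 22, Kira 9, Noor 26. Kira eliminated.
Round 2: Wendy 13, Tomás 11, Ivy 31, Noor 26. Tomás eliminated.
Round 3: Wendy 13, Ivy 31, Noor 37. Wendy eliminated.
Round 4: Ivy 44, Noor 37. Ivy has a majority (≥41).

Ivy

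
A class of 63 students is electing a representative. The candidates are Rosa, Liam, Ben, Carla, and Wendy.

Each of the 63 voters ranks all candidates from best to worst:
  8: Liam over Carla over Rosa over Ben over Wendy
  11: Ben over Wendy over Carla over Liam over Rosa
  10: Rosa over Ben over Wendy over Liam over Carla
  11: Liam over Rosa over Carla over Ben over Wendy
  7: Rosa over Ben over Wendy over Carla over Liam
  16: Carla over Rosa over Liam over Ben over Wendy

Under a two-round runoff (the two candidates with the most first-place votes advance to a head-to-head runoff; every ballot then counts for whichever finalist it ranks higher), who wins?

Rosa

Round 1 first-place votes: Rosa 17, Liam 19, Ben 11, Carla 16, Wendy 0. Liam and Rosa advance.
Runoff: Liam is ranked above Rosa on 30 ballots, Rosa above Liam on 33.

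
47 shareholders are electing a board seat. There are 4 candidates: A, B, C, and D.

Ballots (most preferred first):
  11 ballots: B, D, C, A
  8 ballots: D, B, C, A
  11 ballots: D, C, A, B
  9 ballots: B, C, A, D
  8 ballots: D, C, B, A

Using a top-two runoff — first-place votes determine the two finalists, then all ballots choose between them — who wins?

D

Round 1 first-place votes: A 0, B 20, C 0, D 27. D and B advance.
Runoff: D is ranked above B on 27 ballots, B above D on 20.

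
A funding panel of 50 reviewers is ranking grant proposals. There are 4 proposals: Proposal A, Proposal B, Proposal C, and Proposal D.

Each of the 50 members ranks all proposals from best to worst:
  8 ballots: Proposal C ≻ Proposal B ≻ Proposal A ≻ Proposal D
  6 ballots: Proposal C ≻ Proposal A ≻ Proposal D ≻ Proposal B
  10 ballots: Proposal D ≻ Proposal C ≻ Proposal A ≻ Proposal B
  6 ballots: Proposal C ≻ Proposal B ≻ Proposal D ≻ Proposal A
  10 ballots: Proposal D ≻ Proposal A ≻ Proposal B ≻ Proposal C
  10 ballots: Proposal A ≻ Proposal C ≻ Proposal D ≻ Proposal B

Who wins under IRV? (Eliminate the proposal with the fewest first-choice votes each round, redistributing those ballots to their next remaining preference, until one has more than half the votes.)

Round 1: Proposal A 10, Proposal B 0, Proposal C 20, Proposal D 20. Proposal B eliminated.
Round 2: Proposal A 10, Proposal C 20, Proposal D 20. Proposal A eliminated.
Round 3: Proposal C 30, Proposal D 20. Proposal C has a majority (≥26).

Proposal C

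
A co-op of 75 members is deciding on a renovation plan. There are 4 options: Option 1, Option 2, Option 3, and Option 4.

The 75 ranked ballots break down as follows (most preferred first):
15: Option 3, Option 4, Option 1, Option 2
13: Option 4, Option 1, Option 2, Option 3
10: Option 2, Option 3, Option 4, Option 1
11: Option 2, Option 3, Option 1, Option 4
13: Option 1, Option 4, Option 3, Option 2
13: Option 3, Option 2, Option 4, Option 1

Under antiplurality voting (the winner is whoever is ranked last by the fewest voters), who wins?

Option 4

Last-place votes: Option 1 23, Option 2 28, Option 3 13, Option 4 11.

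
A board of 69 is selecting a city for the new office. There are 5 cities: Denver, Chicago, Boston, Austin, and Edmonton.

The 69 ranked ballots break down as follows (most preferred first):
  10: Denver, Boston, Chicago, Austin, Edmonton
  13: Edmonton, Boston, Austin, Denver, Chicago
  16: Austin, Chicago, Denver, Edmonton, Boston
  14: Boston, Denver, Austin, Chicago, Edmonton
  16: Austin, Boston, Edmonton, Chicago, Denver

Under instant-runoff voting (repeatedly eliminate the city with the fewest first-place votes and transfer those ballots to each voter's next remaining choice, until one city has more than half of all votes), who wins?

Round 1: Denver 10, Chicago 0, Boston 14, Austin 32, Edmonton 13. Chicago eliminated.
Round 2: Denver 10, Boston 14, Austin 32, Edmonton 13. Denver eliminated.
Round 3: Boston 24, Austin 32, Edmonton 13. Edmonton eliminated.
Round 4: Boston 37, Austin 32. Boston has a majority (≥35).

Boston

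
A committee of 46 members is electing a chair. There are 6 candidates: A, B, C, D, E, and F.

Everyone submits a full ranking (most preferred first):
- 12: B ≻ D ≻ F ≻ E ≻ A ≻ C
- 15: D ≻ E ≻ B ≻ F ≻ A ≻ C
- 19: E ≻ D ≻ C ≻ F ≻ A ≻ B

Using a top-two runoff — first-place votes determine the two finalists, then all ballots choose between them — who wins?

Round 1 first-place votes: A 0, B 12, C 0, D 15, E 19, F 0. E and D advance.
Runoff: E is ranked above D on 19 ballots, D above E on 27.

D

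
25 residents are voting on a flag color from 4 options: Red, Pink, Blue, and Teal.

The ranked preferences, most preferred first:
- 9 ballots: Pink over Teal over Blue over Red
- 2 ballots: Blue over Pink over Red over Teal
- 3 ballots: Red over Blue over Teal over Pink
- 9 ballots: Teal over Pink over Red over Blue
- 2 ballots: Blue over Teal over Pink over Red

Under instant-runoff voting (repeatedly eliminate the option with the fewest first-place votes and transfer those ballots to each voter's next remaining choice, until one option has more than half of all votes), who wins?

Teal

Round 1: Red 3, Pink 9, Blue 4, Teal 9. Red eliminated.
Round 2: Pink 9, Blue 7, Teal 9. Blue eliminated.
Round 3: Pink 11, Teal 14. Teal has a majority (≥13).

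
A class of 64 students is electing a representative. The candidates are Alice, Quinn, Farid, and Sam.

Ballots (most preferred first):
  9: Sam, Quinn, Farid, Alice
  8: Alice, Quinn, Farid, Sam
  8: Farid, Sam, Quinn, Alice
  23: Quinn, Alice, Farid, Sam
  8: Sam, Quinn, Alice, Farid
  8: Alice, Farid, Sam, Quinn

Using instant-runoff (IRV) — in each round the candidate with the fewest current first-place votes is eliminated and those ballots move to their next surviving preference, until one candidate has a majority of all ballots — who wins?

Sam

Round 1: Alice 16, Quinn 23, Farid 8, Sam 17. Farid eliminated.
Round 2: Alice 16, Quinn 23, Sam 25. Alice eliminated.
Round 3: Quinn 31, Sam 33. Sam has a majority (≥33).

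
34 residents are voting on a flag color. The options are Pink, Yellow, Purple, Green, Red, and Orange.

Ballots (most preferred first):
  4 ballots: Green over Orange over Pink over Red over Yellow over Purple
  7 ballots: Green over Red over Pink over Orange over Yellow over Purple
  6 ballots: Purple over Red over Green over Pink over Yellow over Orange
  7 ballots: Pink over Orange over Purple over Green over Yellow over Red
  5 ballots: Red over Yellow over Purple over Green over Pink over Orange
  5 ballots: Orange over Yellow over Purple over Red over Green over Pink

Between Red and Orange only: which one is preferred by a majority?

Red

Red is ranked above Orange on 18 ballots; Orange above Red on 16.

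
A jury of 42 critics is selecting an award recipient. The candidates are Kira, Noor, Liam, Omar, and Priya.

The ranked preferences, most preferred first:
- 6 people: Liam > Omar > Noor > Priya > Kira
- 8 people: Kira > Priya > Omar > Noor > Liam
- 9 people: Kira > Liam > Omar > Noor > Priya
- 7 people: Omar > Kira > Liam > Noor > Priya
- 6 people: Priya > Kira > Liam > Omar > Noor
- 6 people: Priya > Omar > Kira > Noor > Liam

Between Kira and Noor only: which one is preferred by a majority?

Kira

Kira is ranked above Noor on 36 ballots; Noor above Kira on 6.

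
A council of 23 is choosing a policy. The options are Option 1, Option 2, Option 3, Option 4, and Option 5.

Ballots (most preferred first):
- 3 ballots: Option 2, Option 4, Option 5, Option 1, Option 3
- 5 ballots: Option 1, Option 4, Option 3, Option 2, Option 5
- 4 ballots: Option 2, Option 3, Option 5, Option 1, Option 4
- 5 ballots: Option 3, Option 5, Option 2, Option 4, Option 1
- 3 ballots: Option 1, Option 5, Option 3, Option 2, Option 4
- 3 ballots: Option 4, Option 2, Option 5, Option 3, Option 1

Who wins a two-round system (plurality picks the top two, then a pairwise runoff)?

Round 1 first-place votes: Option 1 8, Option 2 7, Option 3 5, Option 4 3, Option 5 0. Option 1 and Option 2 advance.
Runoff: Option 1 is ranked above Option 2 on 8 ballots, Option 2 above Option 1 on 15.

Option 2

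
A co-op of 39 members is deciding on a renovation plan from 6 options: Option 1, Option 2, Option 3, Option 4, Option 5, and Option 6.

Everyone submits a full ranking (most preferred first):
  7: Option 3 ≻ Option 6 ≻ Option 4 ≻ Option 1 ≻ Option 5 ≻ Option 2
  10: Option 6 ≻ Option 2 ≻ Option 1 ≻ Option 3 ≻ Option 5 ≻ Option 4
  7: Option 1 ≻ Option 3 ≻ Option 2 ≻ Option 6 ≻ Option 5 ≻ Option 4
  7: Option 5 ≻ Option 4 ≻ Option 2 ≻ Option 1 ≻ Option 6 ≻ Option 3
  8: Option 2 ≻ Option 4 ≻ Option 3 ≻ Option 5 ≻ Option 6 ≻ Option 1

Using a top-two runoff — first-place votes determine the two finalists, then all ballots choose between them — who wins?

Round 1 first-place votes: Option 1 7, Option 2 8, Option 3 7, Option 4 0, Option 5 7, Option 6 10. Option 6 and Option 2 advance.
Runoff: Option 6 is ranked above Option 2 on 17 ballots, Option 2 above Option 6 on 22.

Option 2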